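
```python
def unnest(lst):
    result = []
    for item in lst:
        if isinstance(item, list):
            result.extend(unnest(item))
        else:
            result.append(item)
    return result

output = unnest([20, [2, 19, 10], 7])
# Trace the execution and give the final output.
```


unnest([20, [2, 19, 10], 7])
Processing each element:
  20 is not a list -> append 20
  [2, 19, 10] is a list -> unnest recursively -> [2, 19, 10]
  7 is not a list -> append 7
= [20, 2, 19, 10, 7]


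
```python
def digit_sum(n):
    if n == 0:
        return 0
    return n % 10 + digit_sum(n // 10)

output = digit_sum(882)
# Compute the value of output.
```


digit_sum(882)
= 2 + digit_sum(88)
= 2 + 8 + digit_sum(8)
= 2 + 8 + 8 + digit_sum(0)
= 2 + 8 + 8 + 0
= 18


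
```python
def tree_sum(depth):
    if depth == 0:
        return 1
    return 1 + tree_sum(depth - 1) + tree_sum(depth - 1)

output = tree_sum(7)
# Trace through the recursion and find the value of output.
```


tree_sum(7)
= 1 + tree_sum(6) + tree_sum(6)
= 1 + 2 * tree_sum(6)
tree_sum(k) = 2^(k+1) - 1
tree_sum(0) = 1
tree_sum(1) = 3
tree_sum(2) = 7
tree_sum(3) = 15
tree_sum(4) = 31
tree_sum(7) = 2^8 - 1 = 255


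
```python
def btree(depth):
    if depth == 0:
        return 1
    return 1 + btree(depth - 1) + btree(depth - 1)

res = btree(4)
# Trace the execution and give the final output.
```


btree(4)
= 1 + btree(3) + btree(3)
= 1 + 2 * btree(3)
btree(k) = 2^(k+1) - 1
btree(0) = 1
btree(1) = 3
btree(2) = 7
btree(3) = 15
btree(4) = 31
btree(4) = 2^5 - 1 = 31


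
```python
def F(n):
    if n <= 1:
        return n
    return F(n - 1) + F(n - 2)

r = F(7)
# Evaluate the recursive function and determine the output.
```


F(7)
= F(6) + F(5)
= (F(5) + F(4)) + F(5)
Computing bottom-up: F(0)=0, F(1)=1, F(2)=1, F(3)=2, F(4)=3, F(5)=5, F(6)=8, F(7)=13
= 13


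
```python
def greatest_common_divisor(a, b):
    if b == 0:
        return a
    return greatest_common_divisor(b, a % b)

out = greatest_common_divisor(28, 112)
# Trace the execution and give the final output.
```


greatest_common_divisor(28, 112)
= greatest_common_divisor(112, 28 % 112) = greatest_common_divisor(112, 28)
= greatest_common_divisor(28, 112 % 28) = greatest_common_divisor(28, 0)
b == 0, return a = 28


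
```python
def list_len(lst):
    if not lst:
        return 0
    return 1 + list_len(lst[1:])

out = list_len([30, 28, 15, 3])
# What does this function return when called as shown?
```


list_len([30, 28, 15, 3])
= 1 + list_len([28, 15, 3])
= 1 + 1 + list_len([15, 3])
= 1 + 1 + 1 + list_len([3])
= 1 + 1 + 1 + 1 + list_len([])
= 1 + 1 + 1 + 1 + 0
= 4


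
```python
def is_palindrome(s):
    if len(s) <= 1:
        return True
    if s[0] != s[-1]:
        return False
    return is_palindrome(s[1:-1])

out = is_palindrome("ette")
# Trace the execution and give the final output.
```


is_palindrome("ette")
"ette": s[0]='e' == s[-1]='e' -> is_palindrome("tt")
"tt": s[0]='t' == s[-1]='t' -> is_palindrome("")
"": len <= 1 -> True
= True


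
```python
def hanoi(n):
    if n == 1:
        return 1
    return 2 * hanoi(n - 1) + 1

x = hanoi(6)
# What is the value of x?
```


hanoi(6)
= 2 * hanoi(5) + 1
= 2 * (2 * hanoi(4) + 1) + 1
= 2 * (2 * (2 * hanoi(3) + 1) + 1) + 1
= 2 * (2 * (2 * (2 * hanoi(2) + 1) + 1) + 1) + 1
= 2 * (2 * (2 * (2 * (2 * hanoi(1) + 1) + 1) + 1) + 1) + 1
Now compute bottom-up:
hanoi(1) = 1
hanoi(2) = 2 * 1 + 1 = 3
hanoi(3) = 2 * 3 + 1 = 7
hanoi(4) = 2 * 7 + 1 = 15
hanoi(5) = 2 * 15 + 1 = 31
hanoi(6) = 2 * 31 + 1 = 63
= 63


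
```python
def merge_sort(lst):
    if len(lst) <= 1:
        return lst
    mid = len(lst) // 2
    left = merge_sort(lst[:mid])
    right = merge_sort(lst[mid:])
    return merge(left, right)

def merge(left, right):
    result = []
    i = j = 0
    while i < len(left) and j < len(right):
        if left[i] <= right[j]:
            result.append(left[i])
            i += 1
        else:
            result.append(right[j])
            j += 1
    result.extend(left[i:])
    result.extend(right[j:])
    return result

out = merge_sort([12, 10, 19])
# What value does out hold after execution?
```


merge_sort([12, 10, 19])
Split into [12] and [10, 19]
Left sorted: [12]
Right sorted: [10, 19]
Merge [12] and [10, 19]
= [10, 12, 19]


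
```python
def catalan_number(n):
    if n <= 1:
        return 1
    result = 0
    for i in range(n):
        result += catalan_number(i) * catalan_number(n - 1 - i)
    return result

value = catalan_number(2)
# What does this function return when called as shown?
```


catalan_number(2)
= sum of catalan_number(i) * catalan_number(2-1-i) for i in 0..1
  catalan_number(0)*catalan_number(1) = 1*1 = 1
  catalan_number(1)*catalan_number(0) = 1*1 = 1
= 1 + 1
= 2


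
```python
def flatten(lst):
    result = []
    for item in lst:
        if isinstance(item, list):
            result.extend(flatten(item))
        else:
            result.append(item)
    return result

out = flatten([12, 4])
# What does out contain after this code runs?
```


flatten([12, 4])
Processing each element:
  12 is not a list -> append 12
  4 is not a list -> append 4
= [12, 4]


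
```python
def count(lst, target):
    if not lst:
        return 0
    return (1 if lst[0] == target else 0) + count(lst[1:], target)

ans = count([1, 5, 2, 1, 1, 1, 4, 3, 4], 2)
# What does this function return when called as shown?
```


count([1, 5, 2, 1, 1, 1, 4, 3, 4], 2)
lst[0]=1 != 2: 0 + count([5, 2, 1, 1, 1, 4, 3, 4], 2)
lst[0]=5 != 2: 0 + count([2, 1, 1, 1, 4, 3, 4], 2)
lst[0]=2 == 2: 1 + count([1, 1, 1, 4, 3, 4], 2)
lst[0]=1 != 2: 0 + count([1, 1, 4, 3, 4], 2)
lst[0]=1 != 2: 0 + count([1, 4, 3, 4], 2)
lst[0]=1 != 2: 0 + count([4, 3, 4], 2)
lst[0]=4 != 2: 0 + count([3, 4], 2)
lst[0]=3 != 2: 0 + count([4], 2)
lst[0]=4 != 2: 0 + count([], 2)
= 1


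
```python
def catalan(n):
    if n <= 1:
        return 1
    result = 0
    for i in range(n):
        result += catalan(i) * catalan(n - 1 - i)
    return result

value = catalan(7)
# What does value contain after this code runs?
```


catalan(7)
= sum of catalan(i) * catalan(7-1-i) for i in 0..6
First compute sub-values bottom-up:
  catalan(0) = 1, catalan(1) = 1
  catalan(2) = 1*1 + 1*1 = 2
  catalan(3) = 1*2 + 1*1 + 2*1 = 5
  catalan(4) = 1*5 + 1*2 + 2*1 + 5*1 = 14
  catalan(5) = 1*14 + 1*5 + 2*2 + 5*1 + 14*1 = 42
  catalan(6) = 1*42 + 1*14 + 2*5 + 5*2 + 14*1 + 42*1 = 132
Now catalan(7):
  catalan(0)*catalan(6) = 1*132 = 132
  catalan(1)*catalan(5) = 1*42 = 42
  catalan(2)*catalan(4) = 2*14 = 28
  catalan(3)*catalan(3) = 5*5 = 25
  catalan(4)*catalan(2) = 14*2 = 28
  catalan(5)*catalan(1) = 42*1 = 42
  catalan(6)*catalan(0) = 132*1 = 132
= 132 + 42 + 28 + 25 + 28 + 42 + 132
= 429


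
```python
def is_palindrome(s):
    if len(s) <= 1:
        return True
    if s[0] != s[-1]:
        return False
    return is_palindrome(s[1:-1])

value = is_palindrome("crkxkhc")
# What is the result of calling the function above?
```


is_palindrome("crkxkhc")
"crkxkhc": s[0]='c' == s[-1]='c' -> is_palindrome("rkxkh")
"rkxkh": s[0]='r' != s[-1]='h' -> False
= False


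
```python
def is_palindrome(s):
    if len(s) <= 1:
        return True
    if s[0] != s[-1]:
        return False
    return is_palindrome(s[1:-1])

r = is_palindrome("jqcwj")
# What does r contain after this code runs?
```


is_palindrome("jqcwj")
"jqcwj": s[0]='j' == s[-1]='j' -> is_palindrome("qcw")
"qcw": s[0]='q' != s[-1]='w' -> False
= False


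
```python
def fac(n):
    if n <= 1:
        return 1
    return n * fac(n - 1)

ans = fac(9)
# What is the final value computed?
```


fac(9)
= 9 * fac(8)
= 9 * 8 * fac(7)
= 9 * 8 * 7 * fac(6)
= 9 * 8 * 7 * 6 * fac(5)
= 9 * 8 * 7 * 6 * 5 * fac(4)
= 9 * 8 * 7 * 6 * 5 * 4 * fac(3)
= 9 * 8 * 7 * 6 * 5 * 4 * 3 * fac(2)
= 9 * 8 * 7 * 6 * 5 * 4 * 3 * 2 * fac(1)
= 9 * 8 * 7 * 6 * 5 * 4 * 3 * 2 * 1
= 362880


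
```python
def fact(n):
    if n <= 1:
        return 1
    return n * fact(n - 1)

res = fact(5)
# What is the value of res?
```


fact(5)
= 5 * fact(4)
= 5 * 4 * fact(3)
= 5 * 4 * 3 * fact(2)
= 5 * 4 * 3 * 2 * fact(1)
= 5 * 4 * 3 * 2 * 1
= 120


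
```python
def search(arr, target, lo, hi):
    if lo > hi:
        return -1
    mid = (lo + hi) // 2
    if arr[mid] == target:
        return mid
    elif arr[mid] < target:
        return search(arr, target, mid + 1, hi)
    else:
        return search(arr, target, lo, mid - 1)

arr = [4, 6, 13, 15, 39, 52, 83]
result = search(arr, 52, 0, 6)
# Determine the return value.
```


search(arr, 52, 0, 6)
lo=0, hi=6, mid=3, arr[mid]=15
15 < 52, search right half
lo=4, hi=6, mid=5, arr[mid]=52
arr[5] == 52, found at index 5
= 5


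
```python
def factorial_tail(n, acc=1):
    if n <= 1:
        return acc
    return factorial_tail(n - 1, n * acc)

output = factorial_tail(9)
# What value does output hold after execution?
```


factorial_tail(9, 1)
= factorial_tail(8, 9 * 1) = factorial_tail(8, 9)
= factorial_tail(7, 8 * 9) = factorial_tail(7, 72)
= factorial_tail(6, 7 * 72) = factorial_tail(6, 504)
= factorial_tail(5, 6 * 504) = factorial_tail(5, 3024)
= factorial_tail(4, 5 * 3024) = factorial_tail(4, 15120)
= factorial_tail(3, 4 * 15120) = factorial_tail(3, 60480)
= factorial_tail(2, 3 * 60480) = factorial_tail(2, 181440)
= factorial_tail(1, 2 * 181440) = factorial_tail(1, 362880)
n <= 1, return acc = 362880


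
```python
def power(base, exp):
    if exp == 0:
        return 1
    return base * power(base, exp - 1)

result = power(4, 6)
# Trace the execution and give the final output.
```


power(4, 6)
= 4 * power(4, 5)
= 4 * 4 * power(4, 4)
= 4 * 4 * 4 * power(4, 3)
= 4 * 4 * 4 * 4 * power(4, 2)
= 4 * 4 * 4 * 4 * 4 * power(4, 1)
= 4 * 4 * 4 * 4 * 4 * 4 * power(4, 0)
= 4 * 4 * 4 * 4 * 4 * 4 * 1
= 4096


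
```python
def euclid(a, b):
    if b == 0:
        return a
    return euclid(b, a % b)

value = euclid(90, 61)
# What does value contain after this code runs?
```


euclid(90, 61)
= euclid(61, 90 % 61) = euclid(61, 29)
= euclid(29, 61 % 29) = euclid(29, 3)
= euclid(3, 29 % 3) = euclid(3, 2)
= euclid(2, 3 % 2) = euclid(2, 1)
= euclid(1, 2 % 1) = euclid(1, 0)
b == 0, return a = 1


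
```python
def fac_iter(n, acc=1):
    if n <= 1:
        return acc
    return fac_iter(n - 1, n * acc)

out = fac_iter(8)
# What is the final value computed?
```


fac_iter(8, 1)
= fac_iter(7, 8 * 1) = fac_iter(7, 8)
= fac_iter(6, 7 * 8) = fac_iter(6, 56)
= fac_iter(5, 6 * 56) = fac_iter(5, 336)
= fac_iter(4, 5 * 336) = fac_iter(4, 1680)
= fac_iter(3, 4 * 1680) = fac_iter(3, 6720)
= fac_iter(2, 3 * 6720) = fac_iter(2, 20160)
= fac_iter(1, 2 * 20160) = fac_iter(1, 40320)
n <= 1, return acc = 40320


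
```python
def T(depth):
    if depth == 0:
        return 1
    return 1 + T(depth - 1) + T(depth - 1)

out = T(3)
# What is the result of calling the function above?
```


T(3)
= 1 + T(2) + T(2)
= 1 + 2 * T(2)
T(k) = 2^(k+1) - 1
T(0) = 1
T(1) = 3
T(2) = 7
T(3) = 15
T(3) = 2^4 - 1 = 15


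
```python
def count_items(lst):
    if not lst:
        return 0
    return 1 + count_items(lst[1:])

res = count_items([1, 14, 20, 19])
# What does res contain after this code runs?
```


count_items([1, 14, 20, 19])
= 1 + count_items([14, 20, 19])
= 1 + 1 + count_items([20, 19])
= 1 + 1 + 1 + count_items([19])
= 1 + 1 + 1 + 1 + count_items([])
= 1 + 1 + 1 + 1 + 0
= 4


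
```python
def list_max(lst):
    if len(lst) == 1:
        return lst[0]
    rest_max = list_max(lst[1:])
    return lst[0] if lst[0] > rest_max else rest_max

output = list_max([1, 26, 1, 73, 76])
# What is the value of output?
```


list_max([1, 26, 1, 73, 76])
= compare 1 with list_max([26, 1, 73, 76])
= compare 26 with list_max([1, 73, 76])
= compare 1 with list_max([73, 76])
= compare 73 with list_max([76])
Base: list_max([76]) = 76
compare 73 with 76: max = 76
compare 1 with 76: max = 76
compare 26 with 76: max = 76
compare 1 with 76: max = 76
= 76


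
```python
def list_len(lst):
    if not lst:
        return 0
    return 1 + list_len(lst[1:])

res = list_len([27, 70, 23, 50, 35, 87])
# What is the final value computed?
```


list_len([27, 70, 23, 50, 35, 87])
= 1 + list_len([70, 23, 50, 35, 87])
= 1 + 1 + list_len([23, 50, 35, 87])
= 1 + 1 + 1 + list_len([50, 35, 87])
= 1 + 1 + 1 + 1 + list_len([35, 87])
= 1 + 1 + 1 + 1 + 1 + list_len([87])
= 1 + 1 + 1 + 1 + 1 + 1 + list_len([])
= 1 + 1 + 1 + 1 + 1 + 1 + 0
= 6


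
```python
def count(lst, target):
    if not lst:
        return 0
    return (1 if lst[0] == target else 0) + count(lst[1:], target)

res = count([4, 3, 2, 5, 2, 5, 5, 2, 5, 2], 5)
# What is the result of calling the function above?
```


count([4, 3, 2, 5, 2, 5, 5, 2, 5, 2], 5)
lst[0]=4 != 5: 0 + count([3, 2, 5, 2, 5, 5, 2, 5, 2], 5)
lst[0]=3 != 5: 0 + count([2, 5, 2, 5, 5, 2, 5, 2], 5)
lst[0]=2 != 5: 0 + count([5, 2, 5, 5, 2, 5, 2], 5)
lst[0]=5 == 5: 1 + count([2, 5, 5, 2, 5, 2], 5)
lst[0]=2 != 5: 0 + count([5, 5, 2, 5, 2], 5)
lst[0]=5 == 5: 1 + count([5, 2, 5, 2], 5)
lst[0]=5 == 5: 1 + count([2, 5, 2], 5)
lst[0]=2 != 5: 0 + count([5, 2], 5)
lst[0]=5 == 5: 1 + count([2], 5)
lst[0]=2 != 5: 0 + count([], 5)
= 4


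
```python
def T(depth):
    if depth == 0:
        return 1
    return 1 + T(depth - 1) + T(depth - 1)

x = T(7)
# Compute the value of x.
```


T(7)
= 1 + T(6) + T(6)
= 1 + 2 * T(6)
T(k) = 2^(k+1) - 1
T(0) = 1
T(1) = 3
T(2) = 7
T(3) = 15
T(4) = 31
T(7) = 2^8 - 1 = 255


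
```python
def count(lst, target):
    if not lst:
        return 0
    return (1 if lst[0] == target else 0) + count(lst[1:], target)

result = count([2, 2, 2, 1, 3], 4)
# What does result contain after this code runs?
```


count([2, 2, 2, 1, 3], 4)
lst[0]=2 != 4: 0 + count([2, 2, 1, 3], 4)
lst[0]=2 != 4: 0 + count([2, 1, 3], 4)
lst[0]=2 != 4: 0 + count([1, 3], 4)
lst[0]=1 != 4: 0 + count([3], 4)
lst[0]=3 != 4: 0 + count([], 4)
= 0


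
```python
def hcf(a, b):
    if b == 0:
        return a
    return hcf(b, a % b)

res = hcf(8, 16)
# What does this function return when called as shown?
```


hcf(8, 16)
= hcf(16, 8 % 16) = hcf(16, 8)
= hcf(8, 16 % 8) = hcf(8, 0)
b == 0, return a = 8


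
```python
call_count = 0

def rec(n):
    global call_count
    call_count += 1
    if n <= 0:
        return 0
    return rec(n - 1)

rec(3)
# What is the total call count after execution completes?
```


rec(3) calls rec(2) calls ... calls rec(0)
Total calls: 3 + 1 (for base case) = 4


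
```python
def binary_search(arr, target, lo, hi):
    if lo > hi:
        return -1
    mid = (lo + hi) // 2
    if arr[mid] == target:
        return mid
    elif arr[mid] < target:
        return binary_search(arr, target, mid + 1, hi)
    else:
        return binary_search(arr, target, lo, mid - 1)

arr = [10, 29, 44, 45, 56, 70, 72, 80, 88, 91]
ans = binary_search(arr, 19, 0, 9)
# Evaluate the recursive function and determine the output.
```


binary_search(arr, 19, 0, 9)
lo=0, hi=9, mid=4, arr[mid]=56
56 > 19, search left half
lo=0, hi=3, mid=1, arr[mid]=29
29 > 19, search left half
lo=0, hi=0, mid=0, arr[mid]=10
10 < 19, search right half
lo > hi, target not found, return -1
= -1


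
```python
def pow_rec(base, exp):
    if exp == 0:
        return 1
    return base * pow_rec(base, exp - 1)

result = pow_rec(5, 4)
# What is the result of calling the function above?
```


pow_rec(5, 4)
= 5 * pow_rec(5, 3)
= 5 * 5 * pow_rec(5, 2)
= 5 * 5 * 5 * pow_rec(5, 1)
= 5 * 5 * 5 * 5 * pow_rec(5, 0)
= 5 * 5 * 5 * 5 * 1
= 625


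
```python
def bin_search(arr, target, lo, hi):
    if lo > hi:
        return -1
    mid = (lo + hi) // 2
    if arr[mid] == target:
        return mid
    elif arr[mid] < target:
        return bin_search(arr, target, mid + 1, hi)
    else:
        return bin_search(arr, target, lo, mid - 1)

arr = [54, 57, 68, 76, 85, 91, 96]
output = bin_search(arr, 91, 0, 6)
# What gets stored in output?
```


bin_search(arr, 91, 0, 6)
lo=0, hi=6, mid=3, arr[mid]=76
76 < 91, search right half
lo=4, hi=6, mid=5, arr[mid]=91
arr[5] == 91, found at index 5
= 5


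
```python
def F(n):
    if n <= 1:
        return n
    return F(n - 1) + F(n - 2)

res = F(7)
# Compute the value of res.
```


F(7)
= F(6) + F(5)
= (F(5) + F(4)) + F(5)
Computing bottom-up: F(0)=0, F(1)=1, F(2)=1, F(3)=2, F(4)=3, F(5)=5, F(6)=8, F(7)=13
= 13


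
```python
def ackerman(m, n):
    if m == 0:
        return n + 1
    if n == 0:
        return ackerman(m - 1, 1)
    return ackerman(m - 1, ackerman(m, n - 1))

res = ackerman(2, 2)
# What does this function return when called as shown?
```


ackerman(2, 2)
= ackerman(1, ackerman(2, 1))
First compute ackerman(2, 1) = 5
= ackerman(1, 5)
= 7


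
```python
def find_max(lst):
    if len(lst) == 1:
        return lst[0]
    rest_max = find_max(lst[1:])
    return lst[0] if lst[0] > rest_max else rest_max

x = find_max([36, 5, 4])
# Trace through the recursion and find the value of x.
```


find_max([36, 5, 4])
= compare 36 with find_max([5, 4])
= compare 5 with find_max([4])
Base: find_max([4]) = 4
compare 5 with 4: max = 5
compare 36 with 5: max = 36
= 36


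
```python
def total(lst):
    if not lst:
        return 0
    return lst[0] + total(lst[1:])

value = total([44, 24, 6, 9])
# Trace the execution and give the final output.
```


total([44, 24, 6, 9])
= 44 + total([24, 6, 9])
= 44 + 24 + total([6, 9])
= 44 + 24 + 6 + total([9])
= 44 + 24 + 6 + 9 + total([])
= 44 + 24 + 6 + 9 + 0
= 83


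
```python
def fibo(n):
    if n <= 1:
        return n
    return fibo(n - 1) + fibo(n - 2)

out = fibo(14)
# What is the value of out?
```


fibo(14)
= fibo(13) + fibo(12)
= (fibo(12) + fibo(11)) + fibo(12)
Computing bottom-up: fibo(0)=0, fibo(1)=1, fibo(2)=1, fibo(3)=2, fibo(4)=3, fibo(5)=5, fibo(6)=8, fibo(7)=13, fibo(8)=21, fibo(9)=34, fibo(10)=55, fibo(11)=89, fibo(12)=144, fibo(13)=233, fibo(14)=377
= 377


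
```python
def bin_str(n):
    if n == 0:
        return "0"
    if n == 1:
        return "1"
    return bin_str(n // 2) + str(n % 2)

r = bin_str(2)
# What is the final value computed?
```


bin_str(2)
= bin_str(1) + "0"
= "1" + "0"
= "10"


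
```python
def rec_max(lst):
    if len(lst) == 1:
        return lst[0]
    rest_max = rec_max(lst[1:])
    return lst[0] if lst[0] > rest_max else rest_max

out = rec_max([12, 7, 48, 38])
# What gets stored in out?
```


rec_max([12, 7, 48, 38])
= compare 12 with rec_max([7, 48, 38])
= compare 7 with rec_max([48, 38])
= compare 48 with rec_max([38])
Base: rec_max([38]) = 38
compare 48 with 38: max = 48
compare 7 with 48: max = 48
compare 12 with 48: max = 48
= 48


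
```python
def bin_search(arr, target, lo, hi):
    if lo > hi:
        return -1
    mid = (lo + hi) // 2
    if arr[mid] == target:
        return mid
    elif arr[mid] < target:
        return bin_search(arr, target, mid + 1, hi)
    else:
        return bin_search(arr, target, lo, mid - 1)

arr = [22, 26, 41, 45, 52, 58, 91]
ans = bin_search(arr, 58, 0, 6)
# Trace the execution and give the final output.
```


bin_search(arr, 58, 0, 6)
lo=0, hi=6, mid=3, arr[mid]=45
45 < 58, search right half
lo=4, hi=6, mid=5, arr[mid]=58
arr[5] == 58, found at index 5
= 5


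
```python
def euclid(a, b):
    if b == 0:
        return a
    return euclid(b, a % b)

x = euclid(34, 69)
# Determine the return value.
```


euclid(34, 69)
= euclid(69, 34 % 69) = euclid(69, 34)
= euclid(34, 69 % 34) = euclid(34, 1)
= euclid(1, 34 % 1) = euclid(1, 0)
b == 0, return a = 1


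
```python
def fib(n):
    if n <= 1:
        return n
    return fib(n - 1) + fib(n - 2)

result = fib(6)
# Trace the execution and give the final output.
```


fib(6)
= fib(5) + fib(4)
= (fib(4) + fib(3)) + fib(4)
Computing bottom-up: fib(0)=0, fib(1)=1, fib(2)=1, fib(3)=2, fib(4)=3, fib(5)=5, fib(6)=8
= 8


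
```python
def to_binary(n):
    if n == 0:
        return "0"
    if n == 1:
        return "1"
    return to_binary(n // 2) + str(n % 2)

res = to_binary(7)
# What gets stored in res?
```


to_binary(7)
= to_binary(3) + "1"
= to_binary(1) + "1" + "1"
= "1" + "1" + "1"
= "111"


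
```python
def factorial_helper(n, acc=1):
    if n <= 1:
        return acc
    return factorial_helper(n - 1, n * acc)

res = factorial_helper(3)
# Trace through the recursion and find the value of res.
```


factorial_helper(3, 1)
= factorial_helper(2, 3 * 1) = factorial_helper(2, 3)
= factorial_helper(1, 2 * 3) = factorial_helper(1, 6)
n <= 1, return acc = 6


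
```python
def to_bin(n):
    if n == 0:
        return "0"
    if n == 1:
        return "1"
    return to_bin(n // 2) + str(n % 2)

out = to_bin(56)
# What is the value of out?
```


to_bin(56)
= to_bin(28) + "0"
= to_bin(14) + "0" + "0"
= to_bin(7) + "0" + "0" + "0"
= to_bin(3) + "1" + "0" + "0" + "0"
= to_bin(1) + "1" + "1" + "0" + "0" + "0"
= "1" + "1" + "1" + "0" + "0" + "0"
= "111000"


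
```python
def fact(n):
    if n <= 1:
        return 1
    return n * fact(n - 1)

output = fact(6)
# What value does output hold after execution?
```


fact(6)
= 6 * fact(5)
= 6 * 5 * fact(4)
= 6 * 5 * 4 * fact(3)
= 6 * 5 * 4 * 3 * fact(2)
= 6 * 5 * 4 * 3 * 2 * fact(1)
= 6 * 5 * 4 * 3 * 2 * 1
= 720


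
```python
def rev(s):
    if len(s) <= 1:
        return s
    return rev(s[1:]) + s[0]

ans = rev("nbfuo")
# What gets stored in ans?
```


rev("nbfuo")
= rev("bfuo") + "n"
= rev("fuo") + "b" + "n"
= rev("uo") + "f" + "b" + "n"
= rev("o") + "u" + "f" + "b" + "n"
= "o" + "u" + "f" + "b" + "n"
= "oufbn"


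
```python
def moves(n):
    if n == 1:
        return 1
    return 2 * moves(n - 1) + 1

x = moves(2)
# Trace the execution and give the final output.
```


moves(2)
= 2 * moves(1) + 1
Now compute bottom-up:
moves(1) = 1
moves(2) = 2 * 1 + 1 = 3
= 3


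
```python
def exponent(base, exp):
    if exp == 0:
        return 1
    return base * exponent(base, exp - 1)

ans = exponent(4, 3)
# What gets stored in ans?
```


exponent(4, 3)
= 4 * exponent(4, 2)
= 4 * 4 * exponent(4, 1)
= 4 * 4 * 4 * exponent(4, 0)
= 4 * 4 * 4 * 1
= 64


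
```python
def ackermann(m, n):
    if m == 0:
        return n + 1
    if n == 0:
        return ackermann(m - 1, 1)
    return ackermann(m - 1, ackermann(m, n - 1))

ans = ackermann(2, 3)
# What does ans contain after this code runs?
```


ackermann(2, 3)
= ackermann(1, ackermann(2, 2))
First compute ackermann(2, 2) = 7
= ackermann(1, 7)
= 9


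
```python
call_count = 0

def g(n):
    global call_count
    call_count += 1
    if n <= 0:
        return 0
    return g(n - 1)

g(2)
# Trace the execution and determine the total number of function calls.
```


g(2) calls g(1) calls ... calls g(0)
Total calls: 2 + 1 (for base case) = 3


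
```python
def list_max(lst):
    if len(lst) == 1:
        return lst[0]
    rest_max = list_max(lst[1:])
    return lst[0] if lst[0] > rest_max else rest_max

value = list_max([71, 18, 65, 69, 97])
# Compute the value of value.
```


list_max([71, 18, 65, 69, 97])
= compare 71 with list_max([18, 65, 69, 97])
= compare 18 with list_max([65, 69, 97])
= compare 65 with list_max([69, 97])
= compare 69 with list_max([97])
Base: list_max([97]) = 97
compare 69 with 97: max = 97
compare 65 with 97: max = 97
compare 18 with 97: max = 97
compare 71 with 97: max = 97
= 97


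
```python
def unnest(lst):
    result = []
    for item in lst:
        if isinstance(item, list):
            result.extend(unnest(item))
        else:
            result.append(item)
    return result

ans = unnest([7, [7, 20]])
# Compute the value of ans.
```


unnest([7, [7, 20]])
Processing each element:
  7 is not a list -> append 7
  [7, 20] is a list -> unnest recursively -> [7, 20]
= [7, 7, 20]


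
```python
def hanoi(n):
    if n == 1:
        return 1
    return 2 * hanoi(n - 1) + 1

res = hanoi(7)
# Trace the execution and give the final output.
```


hanoi(7)
= 2 * hanoi(6) + 1
= 2 * (2 * hanoi(5) + 1) + 1
= 2 * (2 * (2 * hanoi(4) + 1) + 1) + 1
= 2 * (2 * (2 * (2 * hanoi(3) + 1) + 1) + 1) + 1
= 2 * (2 * (2 * (2 * (2 * hanoi(2) + 1) + 1) + 1) + 1) + 1
= 2 * (2 * (2 * (2 * (2 * (2 * hanoi(1) + 1) + 1) + 1) + 1) + 1) + 1
Now compute bottom-up:
hanoi(1) = 1
hanoi(2) = 2 * 1 + 1 = 3
hanoi(3) = 2 * 3 + 1 = 7
hanoi(4) = 2 * 7 + 1 = 15
hanoi(5) = 2 * 15 + 1 = 31
hanoi(6) = 2 * 31 + 1 = 63
hanoi(7) = 2 * 63 + 1 = 127
= 127


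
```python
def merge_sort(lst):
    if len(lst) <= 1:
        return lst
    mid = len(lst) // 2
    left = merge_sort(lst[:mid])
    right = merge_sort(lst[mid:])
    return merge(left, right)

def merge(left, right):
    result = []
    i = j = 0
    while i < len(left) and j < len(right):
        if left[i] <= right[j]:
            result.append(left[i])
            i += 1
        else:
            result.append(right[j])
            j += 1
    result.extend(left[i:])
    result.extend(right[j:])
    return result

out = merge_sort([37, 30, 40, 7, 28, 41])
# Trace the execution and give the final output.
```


merge_sort([37, 30, 40, 7, 28, 41])
Split into [37, 30, 40] and [7, 28, 41]
Left sorted: [30, 37, 40]
Right sorted: [7, 28, 41]
Merge [30, 37, 40] and [7, 28, 41]
= [7, 28, 30, 37, 40, 41]


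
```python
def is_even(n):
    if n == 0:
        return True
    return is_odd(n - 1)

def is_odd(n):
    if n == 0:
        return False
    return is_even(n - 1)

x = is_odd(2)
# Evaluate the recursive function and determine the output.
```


is_odd(2)
= is_even(1)
= is_odd(0)
n == 0: return False
= False


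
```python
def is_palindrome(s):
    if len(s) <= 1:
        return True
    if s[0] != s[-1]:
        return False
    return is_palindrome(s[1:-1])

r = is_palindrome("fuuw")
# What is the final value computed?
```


is_palindrome("fuuw")
"fuuw": s[0]='f' != s[-1]='w' -> False
= False


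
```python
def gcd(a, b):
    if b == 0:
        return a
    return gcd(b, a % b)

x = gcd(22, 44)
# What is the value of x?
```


gcd(22, 44)
= gcd(44, 22 % 44) = gcd(44, 22)
= gcd(22, 44 % 22) = gcd(22, 0)
b == 0, return a = 22


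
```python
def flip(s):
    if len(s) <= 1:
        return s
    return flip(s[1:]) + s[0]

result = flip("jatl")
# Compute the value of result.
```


flip("jatl")
= flip("atl") + "j"
= flip("tl") + "a" + "j"
= flip("l") + "t" + "a" + "j"
= "l" + "t" + "a" + "j"
= "ltaj"


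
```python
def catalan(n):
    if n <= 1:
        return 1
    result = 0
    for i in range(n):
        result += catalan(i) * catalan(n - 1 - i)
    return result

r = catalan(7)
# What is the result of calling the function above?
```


catalan(7)
= sum of catalan(i) * catalan(7-1-i) for i in 0..6
First compute sub-values bottom-up:
  catalan(0) = 1, catalan(1) = 1
  catalan(2) = 1*1 + 1*1 = 2
  catalan(3) = 1*2 + 1*1 + 2*1 = 5
  catalan(4) = 1*5 + 1*2 + 2*1 + 5*1 = 14
  catalan(5) = 1*14 + 1*5 + 2*2 + 5*1 + 14*1 = 42
  catalan(6) = 1*42 + 1*14 + 2*5 + 5*2 + 14*1 + 42*1 = 132
Now catalan(7):
  catalan(0)*catalan(6) = 1*132 = 132
  catalan(1)*catalan(5) = 1*42 = 42
  catalan(2)*catalan(4) = 2*14 = 28
  catalan(3)*catalan(3) = 5*5 = 25
  catalan(4)*catalan(2) = 14*2 = 28
  catalan(5)*catalan(1) = 42*1 = 42
  catalan(6)*catalan(0) = 132*1 = 132
= 132 + 42 + 28 + 25 + 28 + 42 + 132
= 429


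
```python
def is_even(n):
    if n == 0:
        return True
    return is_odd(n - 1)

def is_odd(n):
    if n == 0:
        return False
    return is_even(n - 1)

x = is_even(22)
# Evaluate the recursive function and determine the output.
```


is_even(22)
= is_odd(21)
= is_even(20)
= is_odd(19)
= is_even(18)
= is_odd(17)
= is_even(16)
= is_odd(15)
= is_even(14)
= is_odd(13)
= is_even(12)
= is_odd(11)
= is_even(10)
= is_odd(9)
= is_even(8)
= is_odd(7)
= is_even(6)
= is_odd(5)
= is_even(4)
= is_odd(3)
= is_even(2)
= is_odd(1)
= is_even(0)
n == 0: return True
= True


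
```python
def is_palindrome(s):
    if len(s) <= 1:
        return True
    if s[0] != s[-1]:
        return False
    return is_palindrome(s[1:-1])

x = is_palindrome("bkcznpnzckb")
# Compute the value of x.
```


is_palindrome("bkcznpnzckb")
"bkcznpnzckb": s[0]='b' == s[-1]='b' -> is_palindrome("kcznpnzck")
"kcznpnzck": s[0]='k' == s[-1]='k' -> is_palindrome("cznpnzc")
"cznpnzc": s[0]='c' == s[-1]='c' -> is_palindrome("znpnz")
"znpnz": s[0]='z' == s[-1]='z' -> is_palindrome("npn")
"npn": s[0]='n' == s[-1]='n' -> is_palindrome("p")
"p": len <= 1 -> True
= True


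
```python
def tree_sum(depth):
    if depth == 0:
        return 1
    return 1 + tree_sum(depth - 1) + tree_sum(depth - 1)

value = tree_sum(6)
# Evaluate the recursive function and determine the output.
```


tree_sum(6)
= 1 + tree_sum(5) + tree_sum(5)
= 1 + 2 * tree_sum(5)
tree_sum(k) = 2^(k+1) - 1
tree_sum(0) = 1
tree_sum(1) = 3
tree_sum(2) = 7
tree_sum(3) = 15
tree_sum(4) = 31
tree_sum(6) = 2^7 - 1 = 127


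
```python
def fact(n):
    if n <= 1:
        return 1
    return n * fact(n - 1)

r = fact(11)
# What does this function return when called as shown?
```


fact(11)
= 11 * fact(10)
= 11 * 10 * fact(9)
= 11 * 10 * 9 * fact(8)
= 11 * 10 * 9 * 8 * fact(7)
= 11 * 10 * 9 * 8 * 7 * fact(6)
= 11 * 10 * 9 * 8 * 7 * 6 * fact(5)
= 11 * 10 * 9 * 8 * 7 * 6 * 5 * fact(4)
= 11 * 10 * 9 * 8 * 7 * 6 * 5 * 4 * fact(3)
= 11 * 10 * 9 * 8 * 7 * 6 * 5 * 4 * 3 * fact(2)
= 11 * 10 * 9 * 8 * 7 * 6 * 5 * 4 * 3 * 2 * fact(1)
= 11 * 10 * 9 * 8 * 7 * 6 * 5 * 4 * 3 * 2 * 1
= 39916800


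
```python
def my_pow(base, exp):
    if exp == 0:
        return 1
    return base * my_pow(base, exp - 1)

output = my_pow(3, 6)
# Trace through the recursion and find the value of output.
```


my_pow(3, 6)
= 3 * my_pow(3, 5)
= 3 * 3 * my_pow(3, 4)
= 3 * 3 * 3 * my_pow(3, 3)
= 3 * 3 * 3 * 3 * my_pow(3, 2)
= 3 * 3 * 3 * 3 * 3 * my_pow(3, 1)
= 3 * 3 * 3 * 3 * 3 * 3 * my_pow(3, 0)
= 3 * 3 * 3 * 3 * 3 * 3 * 1
= 729


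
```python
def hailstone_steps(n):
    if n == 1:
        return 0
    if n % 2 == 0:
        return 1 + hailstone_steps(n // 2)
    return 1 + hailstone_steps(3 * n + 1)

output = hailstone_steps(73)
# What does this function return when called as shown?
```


hailstone_steps(73)
73 is odd -> 3*73+1 = 220 -> hailstone_steps(220)
220 is even -> hailstone_steps(110)
110 is even -> hailstone_steps(55)
55 is odd -> 3*55+1 = 166 -> hailstone_steps(166)
166 is even -> hailstone_steps(83)
83 is odd -> 3*83+1 = 250 -> hailstone_steps(250)
250 is even -> hailstone_steps(125)
125 is odd -> 3*125+1 = 376 -> hailstone_steps(376)
376 is even -> hailstone_steps(188)
188 is even -> hailstone_steps(94)
94 is even -> hailstone_steps(47)
47 is odd -> 3*47+1 = 142 -> hailstone_steps(142)
142 is even -> hailstone_steps(71)
71 is odd -> 3*71+1 = 214 -> hailstone_steps(214)
214 is even -> hailstone_steps(107)
107 is odd -> 3*107+1 = 322 -> hailstone_steps(322)
322 is even -> hailstone_steps(161)
161 is odd -> 3*161+1 = 484 -> hailstone_steps(484)
484 is even -> hailstone_steps(242)
242 is even -> hailstone_steps(121)
121 is odd -> 3*121+1 = 364 -> hailstone_steps(364)
364 is even -> hailstone_steps(182)
182 is even -> hailstone_steps(91)
91 is odd -> 3*91+1 = 274 -> hailstone_steps(274)
274 is even -> hailstone_steps(137)
137 is odd -> 3*137+1 = 412 -> hailstone_steps(412)
412 is even -> hailstone_steps(206)
206 is even -> hailstone_steps(103)
103 is odd -> 3*103+1 = 310 -> hailstone_steps(310)
310 is even -> hailstone_steps(155)
155 is odd -> 3*155+1 = 466 -> hailstone_steps(466)
466 is even -> hailstone_steps(233)
233 is odd -> 3*233+1 = 700 -> hailstone_steps(700)
700 is even -> hailstone_steps(350)
350 is even -> hailstone_steps(175)
175 is odd -> 3*175+1 = 526 -> hailstone_steps(526)
526 is even -> hailstone_steps(263)
263 is odd -> 3*263+1 = 790 -> hailstone_steps(790)
790 is even -> hailstone_steps(395)
395 is odd -> 3*395+1 = 1186 -> hailstone_steps(1186)
1186 is even -> hailstone_steps(593)
593 is odd -> 3*593+1 = 1780 -> hailstone_steps(1780)
1780 is even -> hailstone_steps(890)
890 is even -> hailstone_steps(445)
445 is odd -> 3*445+1 = 1336 -> hailstone_steps(1336)
1336 is even -> hailstone_steps(668)
668 is even -> hailstone_steps(334)
334 is even -> hailstone_steps(167)
167 is odd -> 3*167+1 = 502 -> hailstone_steps(502)
502 is even -> hailstone_steps(251)
251 is odd -> 3*251+1 = 754 -> hailstone_steps(754)
754 is even -> hailstone_steps(377)
377 is odd -> 3*377+1 = 1132 -> hailstone_steps(1132)
1132 is even -> hailstone_steps(566)
566 is even -> hailstone_steps(283)
283 is odd -> 3*283+1 = 850 -> hailstone_steps(850)
850 is even -> hailstone_steps(425)
425 is odd -> 3*425+1 = 1276 -> hailstone_steps(1276)
1276 is even -> hailstone_steps(638)
638 is even -> hailstone_steps(319)
319 is odd -> 3*319+1 = 958 -> hailstone_steps(958)
958 is even -> hailstone_steps(479)
479 is odd -> 3*479+1 = 1438 -> hailstone_steps(1438)
1438 is even -> hailstone_steps(719)
719 is odd -> 3*719+1 = 2158 -> hailstone_steps(2158)
2158 is even -> hailstone_steps(1079)
1079 is odd -> 3*1079+1 = 3238 -> hailstone_steps(3238)
3238 is even -> hailstone_steps(1619)
1619 is odd -> 3*1619+1 = 4858 -> hailstone_steps(4858)
4858 is even -> hailstone_steps(2429)
2429 is odd -> 3*2429+1 = 7288 -> hailstone_steps(7288)
7288 is even -> hailstone_steps(3644)
3644 is even -> hailstone_steps(1822)
1822 is even -> hailstone_steps(911)
911 is odd -> 3*911+1 = 2734 -> hailstone_steps(2734)
2734 is even -> hailstone_steps(1367)
1367 is odd -> 3*1367+1 = 4102 -> hailstone_steps(4102)
4102 is even -> hailstone_steps(2051)
2051 is odd -> 3*2051+1 = 6154 -> hailstone_steps(6154)
6154 is even -> hailstone_steps(3077)
3077 is odd -> 3*3077+1 = 9232 -> hailstone_steps(9232)
9232 is even -> hailstone_steps(4616)
4616 is even -> hailstone_steps(2308)
2308 is even -> hailstone_steps(1154)
1154 is even -> hailstone_steps(577)
577 is odd -> 3*577+1 = 1732 -> hailstone_steps(1732)
1732 is even -> hailstone_steps(866)
866 is even -> hailstone_steps(433)
433 is odd -> 3*433+1 = 1300 -> hailstone_steps(1300)
1300 is even -> hailstone_steps(650)
650 is even -> hailstone_steps(325)
325 is odd -> 3*325+1 = 976 -> hailstone_steps(976)
976 is even -> hailstone_steps(488)
488 is even -> hailstone_steps(244)
244 is even -> hailstone_steps(122)
122 is even -> hailstone_steps(61)
61 is odd -> 3*61+1 = 184 -> hailstone_steps(184)
184 is even -> hailstone_steps(92)
92 is even -> hailstone_steps(46)
46 is even -> hailstone_steps(23)
23 is odd -> 3*23+1 = 70 -> hailstone_steps(70)
70 is even -> hailstone_steps(35)
35 is odd -> 3*35+1 = 106 -> hailstone_steps(106)
106 is even -> hailstone_steps(53)
53 is odd -> 3*53+1 = 160 -> hailstone_steps(160)
160 is even -> hailstone_steps(80)
80 is even -> hailstone_steps(40)
40 is even -> hailstone_steps(20)
20 is even -> hailstone_steps(10)
10 is even -> hailstone_steps(5)
5 is odd -> 3*5+1 = 16 -> hailstone_steps(16)
16 is even -> hailstone_steps(8)
8 is even -> hailstone_steps(4)
4 is even -> hailstone_steps(2)
2 is even -> hailstone_steps(1)
Reached 1 after 115 steps
= 115


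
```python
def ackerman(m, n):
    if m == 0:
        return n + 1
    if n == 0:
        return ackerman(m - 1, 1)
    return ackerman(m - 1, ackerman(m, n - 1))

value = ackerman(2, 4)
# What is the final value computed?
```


ackerman(2, 4)
= ackerman(1, ackerman(2, 3))
First compute ackerman(2, 3) = 9
= ackerman(1, 9)
= 11


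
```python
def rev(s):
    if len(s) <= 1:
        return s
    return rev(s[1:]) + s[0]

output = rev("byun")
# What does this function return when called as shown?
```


rev("byun")
= rev("yun") + "b"
= rev("un") + "y" + "b"
= rev("n") + "u" + "y" + "b"
= "n" + "u" + "y" + "b"
= "nuyb"


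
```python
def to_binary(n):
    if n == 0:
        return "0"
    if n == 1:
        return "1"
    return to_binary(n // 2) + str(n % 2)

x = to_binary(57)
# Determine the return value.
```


to_binary(57)
= to_binary(28) + "1"
= to_binary(14) + "0" + "1"
= to_binary(7) + "0" + "0" + "1"
= to_binary(3) + "1" + "0" + "0" + "1"
= to_binary(1) + "1" + "1" + "0" + "0" + "1"
= "1" + "1" + "1" + "0" + "0" + "1"
= "111001"


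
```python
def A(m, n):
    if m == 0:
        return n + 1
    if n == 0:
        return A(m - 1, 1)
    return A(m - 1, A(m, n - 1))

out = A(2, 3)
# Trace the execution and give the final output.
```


A(2, 3)
= A(1, A(2, 2))
First compute A(2, 2) = 7
= A(1, 7)
= 9


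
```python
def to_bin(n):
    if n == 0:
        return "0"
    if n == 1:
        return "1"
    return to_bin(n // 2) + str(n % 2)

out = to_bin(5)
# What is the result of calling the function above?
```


to_bin(5)
= to_bin(2) + "1"
= to_bin(1) + "0" + "1"
= "1" + "0" + "1"
= "101"


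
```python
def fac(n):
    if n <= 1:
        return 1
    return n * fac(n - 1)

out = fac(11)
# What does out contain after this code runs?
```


fac(11)
= 11 * fac(10)
= 11 * 10 * fac(9)
= 11 * 10 * 9 * fac(8)
= 11 * 10 * 9 * 8 * fac(7)
= 11 * 10 * 9 * 8 * 7 * fac(6)
= 11 * 10 * 9 * 8 * 7 * 6 * fac(5)
= 11 * 10 * 9 * 8 * 7 * 6 * 5 * fac(4)
= 11 * 10 * 9 * 8 * 7 * 6 * 5 * 4 * fac(3)
= 11 * 10 * 9 * 8 * 7 * 6 * 5 * 4 * 3 * fac(2)
= 11 * 10 * 9 * 8 * 7 * 6 * 5 * 4 * 3 * 2 * fac(1)
= 11 * 10 * 9 * 8 * 7 * 6 * 5 * 4 * 3 * 2 * 1
= 39916800


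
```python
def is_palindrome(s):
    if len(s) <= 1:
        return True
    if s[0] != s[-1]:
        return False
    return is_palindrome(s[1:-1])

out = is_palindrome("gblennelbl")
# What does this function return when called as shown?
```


is_palindrome("gblennelbl")
"gblennelbl": s[0]='g' != s[-1]='l' -> False
= False


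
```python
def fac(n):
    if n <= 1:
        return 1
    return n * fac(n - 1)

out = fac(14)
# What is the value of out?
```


fac(14)
= 14 * fac(13)
= 14 * 13 * fac(12)
= 14 * 13 * 12 * fac(11)
= 14 * 13 * 12 * 11 * fac(10)
= 14 * 13 * 12 * 11 * 10 * fac(9)
= 14 * 13 * 12 * 11 * 10 * 9 * fac(8)
= 14 * 13 * 12 * 11 * 10 * 9 * 8 * fac(7)
= 14 * 13 * 12 * 11 * 10 * 9 * 8 * 7 * fac(6)
= 14 * 13 * 12 * 11 * 10 * 9 * 8 * 7 * 6 * fac(5)
= 14 * 13 * 12 * 11 * 10 * 9 * 8 * 7 * 6 * 5 * fac(4)
= 14 * 13 * 12 * 11 * 10 * 9 * 8 * 7 * 6 * 5 * 4 * fac(3)
= 14 * 13 * 12 * 11 * 10 * 9 * 8 * 7 * 6 * 5 * 4 * 3 * fac(2)
= 14 * 13 * 12 * 11 * 10 * 9 * 8 * 7 * 6 * 5 * 4 * 3 * 2 * fac(1)
= 14 * 13 * 12 * 11 * 10 * 9 * 8 * 7 * 6 * 5 * 4 * 3 * 2 * 1
= 87178291200


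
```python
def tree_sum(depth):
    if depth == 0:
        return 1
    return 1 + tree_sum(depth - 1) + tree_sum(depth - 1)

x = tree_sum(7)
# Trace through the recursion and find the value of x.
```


tree_sum(7)
= 1 + tree_sum(6) + tree_sum(6)
= 1 + 2 * tree_sum(6)
tree_sum(k) = 2^(k+1) - 1
tree_sum(0) = 1
tree_sum(1) = 3
tree_sum(2) = 7
tree_sum(3) = 15
tree_sum(4) = 31
tree_sum(7) = 2^8 - 1 = 255


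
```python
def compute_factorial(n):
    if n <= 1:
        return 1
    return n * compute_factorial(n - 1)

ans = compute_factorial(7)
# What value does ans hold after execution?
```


compute_factorial(7)
= 7 * compute_factorial(6)
= 7 * 6 * compute_factorial(5)
= 7 * 6 * 5 * compute_factorial(4)
= 7 * 6 * 5 * 4 * compute_factorial(3)
= 7 * 6 * 5 * 4 * 3 * compute_factorial(2)
= 7 * 6 * 5 * 4 * 3 * 2 * compute_factorial(1)
= 7 * 6 * 5 * 4 * 3 * 2 * 1
= 5040


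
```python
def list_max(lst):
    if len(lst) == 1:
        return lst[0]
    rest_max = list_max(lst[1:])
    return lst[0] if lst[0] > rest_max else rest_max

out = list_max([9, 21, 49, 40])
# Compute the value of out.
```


list_max([9, 21, 49, 40])
= compare 9 with list_max([21, 49, 40])
= compare 21 with list_max([49, 40])
= compare 49 with list_max([40])
Base: list_max([40]) = 40
compare 49 with 40: max = 49
compare 21 with 49: max = 49
compare 9 with 49: max = 49
= 49


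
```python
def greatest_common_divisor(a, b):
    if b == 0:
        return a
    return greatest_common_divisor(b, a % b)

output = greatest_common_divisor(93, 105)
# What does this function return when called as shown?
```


greatest_common_divisor(93, 105)
= greatest_common_divisor(105, 93 % 105) = greatest_common_divisor(105, 93)
= greatest_common_divisor(93, 105 % 93) = greatest_common_divisor(93, 12)
= greatest_common_divisor(12, 93 % 12) = greatest_common_divisor(12, 9)
= greatest_common_divisor(9, 12 % 9) = greatest_common_divisor(9, 3)
= greatest_common_divisor(3, 9 % 3) = greatest_common_divisor(3, 0)
b == 0, return a = 3


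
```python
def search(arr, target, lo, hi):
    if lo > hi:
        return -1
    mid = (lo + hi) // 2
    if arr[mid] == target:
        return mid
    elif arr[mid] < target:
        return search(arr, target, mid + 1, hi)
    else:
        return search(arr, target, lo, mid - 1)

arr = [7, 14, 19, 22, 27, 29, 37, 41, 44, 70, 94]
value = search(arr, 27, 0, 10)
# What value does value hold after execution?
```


search(arr, 27, 0, 10)
lo=0, hi=10, mid=5, arr[mid]=29
29 > 27, search left half
lo=0, hi=4, mid=2, arr[mid]=19
19 < 27, search right half
lo=3, hi=4, mid=3, arr[mid]=22
22 < 27, search right half
lo=4, hi=4, mid=4, arr[mid]=27
arr[4] == 27, found at index 4
= 4
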